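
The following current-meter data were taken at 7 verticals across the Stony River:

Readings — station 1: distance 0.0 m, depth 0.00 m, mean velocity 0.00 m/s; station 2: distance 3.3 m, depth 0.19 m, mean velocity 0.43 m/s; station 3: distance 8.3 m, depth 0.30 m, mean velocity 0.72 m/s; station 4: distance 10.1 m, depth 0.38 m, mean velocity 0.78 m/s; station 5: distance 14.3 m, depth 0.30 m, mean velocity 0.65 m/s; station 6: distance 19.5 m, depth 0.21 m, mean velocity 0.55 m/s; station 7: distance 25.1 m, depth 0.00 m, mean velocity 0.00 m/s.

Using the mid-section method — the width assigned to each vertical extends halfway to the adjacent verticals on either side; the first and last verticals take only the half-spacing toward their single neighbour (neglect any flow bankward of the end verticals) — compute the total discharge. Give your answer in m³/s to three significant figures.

w_2 = (8.3 − 0.0)/2 = 4.15 m; q_2 = 0.43 × 0.19 × 4.15 = 0.3391 m³/s
w_3 = (10.1 − 3.3)/2 = 3.4 m; q_3 = 0.72 × 0.30 × 3.4 = 0.7344 m³/s
w_4 = (14.3 − 8.3)/2 = 3 m; q_4 = 0.78 × 0.38 × 3 = 0.8892 m³/s
w_5 = (19.5 − 10.1)/2 = 4.7 m; q_5 = 0.65 × 0.30 × 4.7 = 0.9165 m³/s
w_6 = (25.1 − 14.3)/2 = 5.4 m; q_6 = 0.55 × 0.21 × 5.4 = 0.6237 m³/s
Stations 1, 7 contribute zero (depth or velocity is 0).
Q = Σ qᵢ = 3.503 m³/s

3.50 m³/s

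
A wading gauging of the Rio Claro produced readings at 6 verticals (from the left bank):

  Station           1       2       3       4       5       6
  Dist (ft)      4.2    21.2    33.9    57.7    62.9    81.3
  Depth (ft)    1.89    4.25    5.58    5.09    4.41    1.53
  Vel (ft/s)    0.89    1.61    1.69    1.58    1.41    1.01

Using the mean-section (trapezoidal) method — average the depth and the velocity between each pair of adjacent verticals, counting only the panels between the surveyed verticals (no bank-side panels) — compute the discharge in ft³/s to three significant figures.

479 ft³/s

Panel 1-2: Δb = 17 ft, d̄ = (1.89+4.25)/2 = 3.07, v̄ = (0.89+1.61)/2 = 1.25 → q = 17×3.07×1.25 = 65.24 ft³/s
Panel 2-3: Δb = 12.7 ft, d̄ = (4.25+5.58)/2 = 4.915, v̄ = (1.61+1.69)/2 = 1.65 → q = 12.7×4.915×1.65 = 103.0 ft³/s
Panel 3-4: Δb = 23.8 ft, d̄ = (5.58+5.09)/2 = 5.335, v̄ = (1.69+1.58)/2 = 1.635 → q = 23.8×5.335×1.635 = 207.6 ft³/s
Panel 4-5: Δb = 5.2 ft, d̄ = (5.09+4.41)/2 = 4.75, v̄ = (1.58+1.41)/2 = 1.495 → q = 5.2×4.75×1.495 = 36.93 ft³/s
Panel 5-6: Δb = 18.4 ft, d̄ = (4.41+1.53)/2 = 2.97, v̄ = (1.41+1.01)/2 = 1.21 → q = 18.4×2.97×1.21 = 66.12 ft³/s
Q = Σ q = 478.9 ft³/s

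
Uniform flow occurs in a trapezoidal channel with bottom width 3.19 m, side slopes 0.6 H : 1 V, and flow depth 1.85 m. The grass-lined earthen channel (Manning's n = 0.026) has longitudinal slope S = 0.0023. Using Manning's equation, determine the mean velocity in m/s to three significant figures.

1.92 m/s

A = (b + z·y)·y = (3.19 + 0.6×1.85)×1.85 = 7.955 m²
P = b + 2y√(1+z²) = 3.19 + 2×1.85×√(1+0.6²) = 7.505 m
R = A/P = 7.955/7.505 = 1.060 m
Q = (1/n)·A·R^(2/3)·S^(1/2) = (1/0.026) × 7.955 × 1.060^(2/3) × 0.0023^(1/2) = 15.25 m³/s
V = Q/A = 15.25/7.955 = 1.918 m/s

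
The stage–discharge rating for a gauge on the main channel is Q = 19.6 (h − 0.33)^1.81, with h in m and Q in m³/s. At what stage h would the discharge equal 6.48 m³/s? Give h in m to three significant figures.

0.873 m

h − h₀ = (Q/C)^(1/b) = (6.48/19.6)^(1/1.81) = 0.5425 m
h = 0.33 + 0.5425 = 0.8725 m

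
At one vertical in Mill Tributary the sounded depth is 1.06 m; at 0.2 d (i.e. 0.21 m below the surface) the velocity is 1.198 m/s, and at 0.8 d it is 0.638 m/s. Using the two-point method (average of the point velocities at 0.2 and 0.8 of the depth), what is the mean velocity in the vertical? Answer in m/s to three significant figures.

0.918 m/s

v̄ = (1.198 + 0.638) / 2 = 0.9180 m/s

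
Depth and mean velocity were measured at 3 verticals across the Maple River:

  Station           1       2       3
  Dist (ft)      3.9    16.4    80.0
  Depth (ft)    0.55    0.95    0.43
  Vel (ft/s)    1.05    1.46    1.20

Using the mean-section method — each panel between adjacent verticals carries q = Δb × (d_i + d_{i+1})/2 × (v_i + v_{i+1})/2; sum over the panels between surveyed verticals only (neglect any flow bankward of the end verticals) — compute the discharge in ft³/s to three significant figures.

70.1 ft³/s

Panel 1-2: Δb = 12.5 ft, d̄ = (0.55+0.95)/2 = 0.75, v̄ = (1.05+1.46)/2 = 1.255 → q = 12.5×0.75×1.255 = 11.77 ft³/s
Panel 2-3: Δb = 63.6 ft, d̄ = (0.95+0.43)/2 = 0.69, v̄ = (1.46+1.20)/2 = 1.33 → q = 63.6×0.69×1.33 = 58.37 ft³/s
Q = Σ q = 70.13 ft³/s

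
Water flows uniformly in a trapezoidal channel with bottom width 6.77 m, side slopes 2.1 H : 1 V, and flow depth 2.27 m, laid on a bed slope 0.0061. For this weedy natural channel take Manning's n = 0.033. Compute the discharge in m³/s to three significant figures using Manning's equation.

81.6 m³/s

A = (b + z·y)·y = (6.77 + 2.1×2.27)×2.27 = 26.19 m²
P = b + 2y√(1+z²) = 6.77 + 2×2.27×√(1+2.1²) = 17.33 m
R = A/P = 26.19/17.33 = 1.511 m
Q = (1/n)·A·R^(2/3)·S^(1/2) = (1/0.033) × 26.19 × 1.511^(2/3) × 0.0061^(1/2) = 81.62 m³/s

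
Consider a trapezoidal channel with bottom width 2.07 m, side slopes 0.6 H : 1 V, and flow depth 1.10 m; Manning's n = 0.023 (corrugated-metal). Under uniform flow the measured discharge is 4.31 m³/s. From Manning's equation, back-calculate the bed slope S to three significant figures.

0.00194

A = (b + z·y)·y = (2.07 + 0.6×1.10)×1.10 = 3.003 m²
P = b + 2y√(1+z²) = 2.07 + 2×1.10×√(1+0.6²) = 4.636 m
R = A/P = 3.003/4.636 = 0.6478 m
S = (Q·n / (1·A·R^(2/3)))² = (4.31×0.023 / (1×3.003×0.7487))² = 0.001944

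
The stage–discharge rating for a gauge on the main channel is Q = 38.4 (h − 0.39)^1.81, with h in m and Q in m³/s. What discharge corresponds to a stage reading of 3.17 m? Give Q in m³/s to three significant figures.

Q = 38.4 × (3.17 − 0.39)^1.81 = 38.4 × 2.78^1.81 = 244.4 m³/s

244 m³/s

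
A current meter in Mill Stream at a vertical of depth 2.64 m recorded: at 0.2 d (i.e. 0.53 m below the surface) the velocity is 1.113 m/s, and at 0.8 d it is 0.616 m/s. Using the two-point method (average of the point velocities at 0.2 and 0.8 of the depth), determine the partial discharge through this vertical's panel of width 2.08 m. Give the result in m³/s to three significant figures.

4.75 m³/s

v̄ = (1.113 + 0.616) / 2 = 0.8645 m/s
q = v̄ × d × w = 0.8645 × 2.64 × 2.08 = 4.747 m³/s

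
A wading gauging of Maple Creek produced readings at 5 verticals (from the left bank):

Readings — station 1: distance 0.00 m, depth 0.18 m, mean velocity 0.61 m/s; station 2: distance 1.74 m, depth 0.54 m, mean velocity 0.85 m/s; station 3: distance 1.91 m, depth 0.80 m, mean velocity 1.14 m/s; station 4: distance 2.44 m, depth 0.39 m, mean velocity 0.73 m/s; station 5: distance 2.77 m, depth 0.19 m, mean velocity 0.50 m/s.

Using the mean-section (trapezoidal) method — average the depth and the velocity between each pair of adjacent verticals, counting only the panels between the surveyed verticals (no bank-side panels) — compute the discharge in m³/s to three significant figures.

0.924 m³/s

Panel 1-2: Δb = 1.74 m, d̄ = (0.18+0.54)/2 = 0.36, v̄ = (0.61+0.85)/2 = 0.73 → q = 1.74×0.36×0.73 = 0.4573 m³/s
Panel 2-3: Δb = 0.17 m, d̄ = (0.54+0.80)/2 = 0.67, v̄ = (0.85+1.14)/2 = 0.995 → q = 0.17×0.67×0.995 = 0.1133 m³/s
Panel 3-4: Δb = 0.53 m, d̄ = (0.80+0.39)/2 = 0.595, v̄ = (1.14+0.73)/2 = 0.935 → q = 0.53×0.595×0.935 = 0.2949 m³/s
Panel 4-5: Δb = 0.33 m, d̄ = (0.39+0.19)/2 = 0.29, v̄ = (0.73+0.50)/2 = 0.615 → q = 0.33×0.29×0.615 = 0.05886 m³/s
Q = Σ q = 0.9243 m³/s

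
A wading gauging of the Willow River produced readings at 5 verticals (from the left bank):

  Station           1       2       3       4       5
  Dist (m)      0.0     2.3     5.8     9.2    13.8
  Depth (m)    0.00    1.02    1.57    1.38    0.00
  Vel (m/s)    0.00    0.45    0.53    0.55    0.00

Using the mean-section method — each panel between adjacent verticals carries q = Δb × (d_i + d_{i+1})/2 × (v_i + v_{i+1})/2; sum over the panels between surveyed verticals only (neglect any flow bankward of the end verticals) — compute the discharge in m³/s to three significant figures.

Panel 1-2: Δb = 2.3 m, d̄ = (0.00+1.02)/2 = 0.51, v̄ = (0.00+0.45)/2 = 0.225 → q = 2.3×0.51×0.225 = 0.2639 m³/s
Panel 2-3: Δb = 3.5 m, d̄ = (1.02+1.57)/2 = 1.295, v̄ = (0.45+0.53)/2 = 0.49 → q = 3.5×1.295×0.49 = 2.221 m³/s
Panel 3-4: Δb = 3.4 m, d̄ = (1.57+1.38)/2 = 1.475, v̄ = (0.53+0.55)/2 = 0.54 → q = 3.4×1.475×0.54 = 2.708 m³/s
Panel 4-5: Δb = 4.6 m, d̄ = (1.38+0.00)/2 = 0.69, v̄ = (0.55+0.00)/2 = 0.275 → q = 4.6×0.69×0.275 = 0.8729 m³/s
Q = Σ q = 6.066 m³/s

6.07 m³/s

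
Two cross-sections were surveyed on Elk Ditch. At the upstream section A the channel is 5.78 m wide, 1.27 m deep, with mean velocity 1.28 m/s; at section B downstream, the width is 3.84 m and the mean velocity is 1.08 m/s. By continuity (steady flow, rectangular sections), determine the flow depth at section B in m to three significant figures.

2.27 m

Q = A₁V₁ = (5.78×1.27) × 1.28 = 9.396 m³/s
d₂ = Q/(b₂ V₂) = 9.396/(3.84×1.08) = 2.266 m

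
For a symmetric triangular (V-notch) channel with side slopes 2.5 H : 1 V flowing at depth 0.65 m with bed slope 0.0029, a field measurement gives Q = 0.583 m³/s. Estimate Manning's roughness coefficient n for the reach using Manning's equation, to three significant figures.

A = z·y² = 2.5×0.65² = 1.056 m²
P = 2y√(1+z²) = 2×0.65×√(1+2.5²) = 3.500 m
R = A/P = 1.056/3.500 = 0.3018 m
n = (1/Q)·A·R^(2/3)·S^(1/2) = (1/0.583) × 1.056 × 0.4499 × 0.05385 = 0.04389

0.0439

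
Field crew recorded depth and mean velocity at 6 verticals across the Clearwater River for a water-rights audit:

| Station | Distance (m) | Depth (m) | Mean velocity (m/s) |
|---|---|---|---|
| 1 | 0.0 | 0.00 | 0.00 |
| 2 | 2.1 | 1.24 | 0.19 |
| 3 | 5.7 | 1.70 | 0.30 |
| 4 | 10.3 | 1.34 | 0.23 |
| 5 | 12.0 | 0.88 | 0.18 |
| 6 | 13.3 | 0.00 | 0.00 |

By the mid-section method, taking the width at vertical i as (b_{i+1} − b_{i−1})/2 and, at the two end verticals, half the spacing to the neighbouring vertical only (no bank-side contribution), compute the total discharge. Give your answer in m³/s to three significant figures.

w_2 = (5.7 − 0.0)/2 = 2.85 m; q_2 = 0.19 × 1.24 × 2.85 = 0.6715 m³/s
w_3 = (10.3 − 2.1)/2 = 4.1 m; q_3 = 0.30 × 1.70 × 4.1 = 2.091 m³/s
w_4 = (12.0 − 5.7)/2 = 3.15 m; q_4 = 0.23 × 1.34 × 3.15 = 0.9708 m³/s
w_5 = (13.3 − 10.3)/2 = 1.5 m; q_5 = 0.18 × 0.88 × 1.5 = 0.2376 m³/s
Stations 1, 6 contribute zero (depth or velocity is 0).
Q = Σ qᵢ = 3.971 m³/s

3.97 m³/s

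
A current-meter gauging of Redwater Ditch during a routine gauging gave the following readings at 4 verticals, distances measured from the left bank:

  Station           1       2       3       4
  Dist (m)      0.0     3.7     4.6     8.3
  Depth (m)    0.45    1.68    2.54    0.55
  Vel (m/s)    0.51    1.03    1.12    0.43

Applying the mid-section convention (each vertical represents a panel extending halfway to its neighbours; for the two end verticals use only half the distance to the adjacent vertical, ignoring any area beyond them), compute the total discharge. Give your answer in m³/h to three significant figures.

41000 m³/h

w_1 = (3.7 − 0.0)/2 = 1.85 m; q_1 = 0.51 × 0.45 × 1.85 = 0.4246 m³/s
w_2 = (4.6 − 0.0)/2 = 2.3 m; q_2 = 1.03 × 1.68 × 2.3 = 3.980 m³/s
w_3 = (8.3 − 3.7)/2 = 2.3 m; q_3 = 1.12 × 2.54 × 2.3 = 6.543 m³/s
w_4 = (8.3 − 4.6)/2 = 1.85 m; q_4 = 0.43 × 0.55 × 1.85 = 0.4375 m³/s
Q = Σ qᵢ = 11.39 m³/s
= 11.39 × 3600 = 40990 m³/h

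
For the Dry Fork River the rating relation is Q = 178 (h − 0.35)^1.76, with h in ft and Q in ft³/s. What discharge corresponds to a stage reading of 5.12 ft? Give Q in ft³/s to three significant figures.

Q = 178 × (5.12 − 0.35)^1.76 = 178 × 4.77^1.76 = 2784 ft³/s

2780 ft³/s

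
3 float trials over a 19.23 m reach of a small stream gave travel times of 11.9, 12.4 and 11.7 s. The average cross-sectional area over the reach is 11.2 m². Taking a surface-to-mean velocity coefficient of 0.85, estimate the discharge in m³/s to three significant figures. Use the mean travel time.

t̄ = (11.9 + 12.4 + 11.7) / 3 = 12 s
v_surface = L / t̄ = 19.23 / 12 = 1.603 m/s
v_mean = 0.85 × 1.603 = 1.362 m/s
Q = A × v_mean = 11.2 × 1.362 = 15.26 m³/s

15.3 m³/s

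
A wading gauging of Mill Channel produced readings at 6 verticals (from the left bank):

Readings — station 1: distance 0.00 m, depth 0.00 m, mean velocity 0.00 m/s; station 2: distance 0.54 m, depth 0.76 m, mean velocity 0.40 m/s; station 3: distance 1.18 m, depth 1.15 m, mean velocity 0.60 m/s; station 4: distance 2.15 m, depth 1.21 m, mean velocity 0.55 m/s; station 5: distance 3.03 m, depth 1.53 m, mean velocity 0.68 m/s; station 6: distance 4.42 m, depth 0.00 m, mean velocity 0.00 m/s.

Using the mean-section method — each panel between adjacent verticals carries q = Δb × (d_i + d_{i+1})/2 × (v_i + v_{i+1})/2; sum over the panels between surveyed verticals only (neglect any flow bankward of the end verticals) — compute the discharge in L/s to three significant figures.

Panel 1-2: Δb = 0.54 m, d̄ = (0.00+0.76)/2 = 0.38, v̄ = (0.00+0.40)/2 = 0.2 → q = 0.54×0.38×0.2 = 0.04104 m³/s
Panel 2-3: Δb = 0.64 m, d̄ = (0.76+1.15)/2 = 0.955, v̄ = (0.40+0.60)/2 = 0.5 → q = 0.64×0.955×0.5 = 0.3056 m³/s
Panel 3-4: Δb = 0.97 m, d̄ = (1.15+1.21)/2 = 1.18, v̄ = (0.60+0.55)/2 = 0.575 → q = 0.97×1.18×0.575 = 0.6581 m³/s
Panel 4-5: Δb = 0.88 m, d̄ = (1.21+1.53)/2 = 1.37, v̄ = (0.55+0.68)/2 = 0.615 → q = 0.88×1.37×0.615 = 0.7414 m³/s
Panel 5-6: Δb = 1.39 m, d̄ = (1.53+0.00)/2 = 0.765, v̄ = (0.68+0.00)/2 = 0.34 → q = 1.39×0.765×0.34 = 0.3615 m³/s
Q = Σ q = 2.108 m³/s
= 2.108 × 1000 = 2108 L/s

2110 L/s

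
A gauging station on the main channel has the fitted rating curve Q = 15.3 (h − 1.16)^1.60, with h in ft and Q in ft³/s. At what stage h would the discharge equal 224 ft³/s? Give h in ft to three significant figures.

h − h₀ = (Q/C)^(1/b) = (224/15.3)^(1/1.60) = 5.351 ft
h = 1.16 + 5.351 = 6.511 ft

6.51 ft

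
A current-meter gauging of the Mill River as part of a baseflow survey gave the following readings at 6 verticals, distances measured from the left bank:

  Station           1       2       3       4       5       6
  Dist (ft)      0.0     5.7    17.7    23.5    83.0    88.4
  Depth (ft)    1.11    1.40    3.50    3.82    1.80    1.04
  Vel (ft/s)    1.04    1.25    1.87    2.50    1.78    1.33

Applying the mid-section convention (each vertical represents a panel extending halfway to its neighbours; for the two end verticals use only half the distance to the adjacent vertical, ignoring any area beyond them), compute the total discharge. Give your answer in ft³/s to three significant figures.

497 ft³/s

w_1 = (5.7 − 0.0)/2 = 2.85 ft; q_1 = 1.04 × 1.11 × 2.85 = 3.290 ft³/s
w_2 = (17.7 − 0.0)/2 = 8.85 ft; q_2 = 1.25 × 1.40 × 8.85 = 15.49 ft³/s
w_3 = (23.5 − 5.7)/2 = 8.9 ft; q_3 = 1.87 × 3.50 × 8.9 = 58.25 ft³/s
w_4 = (83.0 − 17.7)/2 = 32.65 ft; q_4 = 2.50 × 3.82 × 32.65 = 311.8 ft³/s
w_5 = (88.4 − 23.5)/2 = 32.45 ft; q_5 = 1.78 × 1.80 × 32.45 = 104.0 ft³/s
w_6 = (88.4 − 83.0)/2 = 2.7 ft; q_6 = 1.33 × 1.04 × 2.7 = 3.735 ft³/s
Q = Σ qᵢ = 496.5 ft³/s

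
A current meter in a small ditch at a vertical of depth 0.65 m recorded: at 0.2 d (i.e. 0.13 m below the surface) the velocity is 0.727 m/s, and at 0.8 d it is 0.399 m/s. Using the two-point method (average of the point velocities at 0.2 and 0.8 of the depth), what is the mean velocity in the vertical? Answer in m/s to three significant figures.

0.563 m/s

v̄ = (0.727 + 0.399) / 2 = 0.5630 m/s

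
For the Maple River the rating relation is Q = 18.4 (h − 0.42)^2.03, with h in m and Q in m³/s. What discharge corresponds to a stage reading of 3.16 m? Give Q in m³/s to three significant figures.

142 m³/s

Q = 18.4 × (3.16 − 0.42)^2.03 = 18.4 × 2.74^2.03 = 142.4 m³/s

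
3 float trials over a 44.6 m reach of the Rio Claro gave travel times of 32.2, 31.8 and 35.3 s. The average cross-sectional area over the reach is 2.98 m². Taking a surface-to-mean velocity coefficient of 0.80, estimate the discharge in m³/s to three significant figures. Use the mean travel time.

3.21 m³/s

t̄ = (32.2 + 31.8 + 35.3) / 3 = 33.1 s
v_surface = L / t̄ = 44.6 / 33.1 = 1.347 m/s
v_mean = 0.80 × 1.347 = 1.078 m/s
Q = A × v_mean = 2.98 × 1.078 = 3.212 m³/s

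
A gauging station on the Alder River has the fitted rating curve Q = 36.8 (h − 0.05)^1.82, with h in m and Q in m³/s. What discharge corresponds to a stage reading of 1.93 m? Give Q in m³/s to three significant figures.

Q = 36.8 × (1.93 − 0.05)^1.82 = 36.8 × 1.88^1.82 = 116.1 m³/s

116 m³/s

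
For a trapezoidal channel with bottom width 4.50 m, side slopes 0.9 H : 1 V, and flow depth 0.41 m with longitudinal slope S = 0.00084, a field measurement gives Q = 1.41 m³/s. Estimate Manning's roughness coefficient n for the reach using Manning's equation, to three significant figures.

A = (b + z·y)·y = (4.50 + 0.9×0.41)×0.41 = 1.996 m²
P = b + 2y√(1+z²) = 4.50 + 2×0.41×√(1+0.9²) = 5.603 m
R = A/P = 1.996/5.603 = 0.3563 m
n = (1/Q)·A·R^(2/3)·S^(1/2) = (1/1.41) × 1.996 × 0.5026 × 0.02898 = 0.02062

0.0206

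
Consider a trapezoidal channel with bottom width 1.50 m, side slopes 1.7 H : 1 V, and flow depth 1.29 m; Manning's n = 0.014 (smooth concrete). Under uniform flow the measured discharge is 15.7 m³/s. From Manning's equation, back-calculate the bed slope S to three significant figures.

0.00328

A = (b + z·y)·y = (1.50 + 1.7×1.29)×1.29 = 4.764 m²
P = b + 2y√(1+z²) = 1.50 + 2×1.29×√(1+1.7²) = 6.589 m
R = A/P = 4.764/6.589 = 0.7231 m
S = (Q·n / (1·A·R^(2/3)))² = (15.7×0.014 / (1×4.764×0.8056))² = 0.003280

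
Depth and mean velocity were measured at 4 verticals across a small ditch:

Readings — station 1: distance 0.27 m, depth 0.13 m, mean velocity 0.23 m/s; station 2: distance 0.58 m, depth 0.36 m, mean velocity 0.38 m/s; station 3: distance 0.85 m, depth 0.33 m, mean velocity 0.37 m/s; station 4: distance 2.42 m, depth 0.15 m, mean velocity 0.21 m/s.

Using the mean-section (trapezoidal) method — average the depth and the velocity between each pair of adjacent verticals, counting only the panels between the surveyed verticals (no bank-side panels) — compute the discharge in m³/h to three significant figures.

603 m³/h

Panel 1-2: Δb = 0.31 m, d̄ = (0.13+0.36)/2 = 0.245, v̄ = (0.23+0.38)/2 = 0.305 → q = 0.31×0.245×0.305 = 0.02316 m³/s
Panel 2-3: Δb = 0.27 m, d̄ = (0.36+0.33)/2 = 0.345, v̄ = (0.38+0.37)/2 = 0.375 → q = 0.27×0.345×0.375 = 0.03493 m³/s
Panel 3-4: Δb = 1.57 m, d̄ = (0.33+0.15)/2 = 0.24, v̄ = (0.37+0.21)/2 = 0.29 → q = 1.57×0.24×0.29 = 0.1093 m³/s
Q = Σ q = 0.1674 m³/s
= 0.1674 × 3600 = 602.5 m³/h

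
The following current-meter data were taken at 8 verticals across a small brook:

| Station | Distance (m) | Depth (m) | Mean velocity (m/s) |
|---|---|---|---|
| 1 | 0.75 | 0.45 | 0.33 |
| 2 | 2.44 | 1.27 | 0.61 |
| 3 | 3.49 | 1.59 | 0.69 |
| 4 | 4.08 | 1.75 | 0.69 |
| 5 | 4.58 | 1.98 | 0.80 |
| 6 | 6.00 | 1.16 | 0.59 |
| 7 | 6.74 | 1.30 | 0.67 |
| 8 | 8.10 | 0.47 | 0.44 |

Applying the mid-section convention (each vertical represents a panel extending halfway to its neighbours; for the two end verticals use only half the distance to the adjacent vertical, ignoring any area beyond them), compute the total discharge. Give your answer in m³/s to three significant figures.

6.06 m³/s

w_1 = (2.44 − 0.75)/2 = 0.845 m; q_1 = 0.33 × 0.45 × 0.845 = 0.1255 m³/s
w_2 = (3.49 − 0.75)/2 = 1.37 m; q_2 = 0.61 × 1.27 × 1.37 = 1.061 m³/s
w_3 = (4.08 − 2.44)/2 = 0.82 m; q_3 = 0.69 × 1.59 × 0.82 = 0.8996 m³/s
w_4 = (4.58 − 3.49)/2 = 0.545 m; q_4 = 0.69 × 1.75 × 0.545 = 0.6581 m³/s
w_5 = (6.00 − 4.08)/2 = 0.96 m; q_5 = 0.80 × 1.98 × 0.96 = 1.521 m³/s
w_6 = (6.74 − 4.58)/2 = 1.08 m; q_6 = 0.59 × 1.16 × 1.08 = 0.7392 m³/s
w_7 = (8.10 − 6.00)/2 = 1.05 m; q_7 = 0.67 × 1.30 × 1.05 = 0.9146 m³/s
w_8 = (8.10 − 6.74)/2 = 0.68 m; q_8 = 0.44 × 0.47 × 0.68 = 0.1406 m³/s
Q = Σ qᵢ = 6.059 m³/s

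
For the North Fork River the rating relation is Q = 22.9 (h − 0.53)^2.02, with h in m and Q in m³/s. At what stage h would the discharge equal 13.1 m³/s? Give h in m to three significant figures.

1.29 m

h − h₀ = (Q/C)^(1/b) = (13.1/22.9)^(1/2.02) = 0.7584 m
h = 0.53 + 0.7584 = 1.288 m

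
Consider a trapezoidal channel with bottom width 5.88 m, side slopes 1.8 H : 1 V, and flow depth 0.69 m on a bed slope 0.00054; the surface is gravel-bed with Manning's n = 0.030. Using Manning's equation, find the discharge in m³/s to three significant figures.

A = (b + z·y)·y = (5.88 + 1.8×0.69)×0.69 = 4.914 m²
P = b + 2y√(1+z²) = 5.88 + 2×0.69×√(1+1.8²) = 8.722 m
R = A/P = 4.914/8.722 = 0.5634 m
Q = (1/n)·A·R^(2/3)·S^(1/2) = (1/0.030) × 4.914 × 0.5634^(2/3) × 0.00054^(1/2) = 2.597 m³/s

2.60 m³/s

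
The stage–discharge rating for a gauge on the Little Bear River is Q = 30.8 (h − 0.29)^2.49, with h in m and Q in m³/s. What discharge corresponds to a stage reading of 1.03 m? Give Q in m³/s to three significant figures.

Q = 30.8 × (1.03 − 0.29)^2.49 = 30.8 × 0.74^2.49 = 14.55 m³/s

14.6 m³/s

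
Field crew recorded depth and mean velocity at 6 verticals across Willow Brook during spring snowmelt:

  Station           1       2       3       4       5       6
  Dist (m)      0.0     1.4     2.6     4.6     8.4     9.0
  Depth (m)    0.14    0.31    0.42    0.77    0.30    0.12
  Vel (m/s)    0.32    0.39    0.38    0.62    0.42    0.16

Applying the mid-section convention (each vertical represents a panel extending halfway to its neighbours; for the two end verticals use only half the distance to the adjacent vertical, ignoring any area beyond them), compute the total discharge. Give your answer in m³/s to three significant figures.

w_1 = (1.4 − 0.0)/2 = 0.7 m; q_1 = 0.32 × 0.14 × 0.7 = 0.03136 m³/s
w_2 = (2.6 − 0.0)/2 = 1.3 m; q_2 = 0.39 × 0.31 × 1.3 = 0.1572 m³/s
w_3 = (4.6 − 1.4)/2 = 1.6 m; q_3 = 0.38 × 0.42 × 1.6 = 0.2554 m³/s
w_4 = (8.4 − 2.6)/2 = 2.9 m; q_4 = 0.62 × 0.77 × 2.9 = 1.384 m³/s
w_5 = (9.0 − 4.6)/2 = 2.2 m; q_5 = 0.42 × 0.30 × 2.2 = 0.2772 m³/s
w_6 = (9.0 − 8.4)/2 = 0.3 m; q_6 = 0.16 × 0.12 × 0.3 = 0.005760 m³/s
Q = Σ qᵢ = 2.111 m³/s

2.11 m³/s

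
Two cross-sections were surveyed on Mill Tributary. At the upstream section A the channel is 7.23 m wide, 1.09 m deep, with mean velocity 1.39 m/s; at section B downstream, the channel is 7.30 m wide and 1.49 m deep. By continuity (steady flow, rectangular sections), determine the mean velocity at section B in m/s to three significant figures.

1.01 m/s

Q = A₁V₁ = (7.23×1.09) × 1.39 = 10.95 m³/s
A₂ = 7.30 × 1.49 = 10.88 m²
V₂ = Q/A₂ = 10.95/10.88 = 1.007 m/s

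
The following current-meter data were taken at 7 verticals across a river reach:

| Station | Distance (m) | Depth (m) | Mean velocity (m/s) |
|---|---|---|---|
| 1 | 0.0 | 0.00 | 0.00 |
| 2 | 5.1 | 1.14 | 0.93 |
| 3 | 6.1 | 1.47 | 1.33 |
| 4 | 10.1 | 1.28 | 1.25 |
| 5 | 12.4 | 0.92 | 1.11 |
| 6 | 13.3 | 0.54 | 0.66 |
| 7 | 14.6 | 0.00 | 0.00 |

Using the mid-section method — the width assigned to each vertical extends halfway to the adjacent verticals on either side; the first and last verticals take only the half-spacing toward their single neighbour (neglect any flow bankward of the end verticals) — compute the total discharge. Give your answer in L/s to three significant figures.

w_2 = (6.1 − 0.0)/2 = 3.05 m; q_2 = 0.93 × 1.14 × 3.05 = 3.234 m³/s
w_3 = (10.1 − 5.1)/2 = 2.5 m; q_3 = 1.33 × 1.47 × 2.5 = 4.888 m³/s
w_4 = (12.4 − 6.1)/2 = 3.15 m; q_4 = 1.25 × 1.28 × 3.15 = 5.040 m³/s
w_5 = (13.3 − 10.1)/2 = 1.6 m; q_5 = 1.11 × 0.92 × 1.6 = 1.634 m³/s
w_6 = (14.6 − 12.4)/2 = 1.1 m; q_6 = 0.66 × 0.54 × 1.1 = 0.3920 m³/s
Stations 1, 7 contribute zero (depth or velocity is 0).
Q = Σ qᵢ = 15.19 m³/s
= 15.19 × 1000 = 15190 L/s

15200 L/s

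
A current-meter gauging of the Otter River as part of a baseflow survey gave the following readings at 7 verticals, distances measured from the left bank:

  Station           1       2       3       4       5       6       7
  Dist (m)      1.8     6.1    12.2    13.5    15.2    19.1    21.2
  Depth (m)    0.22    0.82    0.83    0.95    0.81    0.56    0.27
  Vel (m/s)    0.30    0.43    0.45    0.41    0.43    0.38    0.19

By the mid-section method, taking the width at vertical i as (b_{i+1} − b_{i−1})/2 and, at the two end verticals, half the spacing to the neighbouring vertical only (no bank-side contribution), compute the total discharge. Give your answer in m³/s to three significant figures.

w_1 = (6.1 − 1.8)/2 = 2.15 m; q_1 = 0.30 × 0.22 × 2.15 = 0.1419 m³/s
w_2 = (12.2 − 1.8)/2 = 5.2 m; q_2 = 0.43 × 0.82 × 5.2 = 1.834 m³/s
w_3 = (13.5 − 6.1)/2 = 3.7 m; q_3 = 0.45 × 0.83 × 3.7 = 1.382 m³/s
w_4 = (15.2 − 12.2)/2 = 1.5 m; q_4 = 0.41 × 0.95 × 1.5 = 0.5843 m³/s
w_5 = (19.1 − 13.5)/2 = 2.8 m; q_5 = 0.43 × 0.81 × 2.8 = 0.9752 m³/s
w_6 = (21.2 − 15.2)/2 = 3 m; q_6 = 0.38 × 0.56 × 3 = 0.6384 m³/s
w_7 = (21.2 − 19.1)/2 = 1.05 m; q_7 = 0.19 × 0.27 × 1.05 = 0.05387 m³/s
Q = Σ qᵢ = 5.609 m³/s

5.61 m³/s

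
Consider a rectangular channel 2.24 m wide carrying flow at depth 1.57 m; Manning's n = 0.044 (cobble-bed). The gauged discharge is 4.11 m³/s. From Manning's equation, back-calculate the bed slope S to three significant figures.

0.00466

A = b·y = 2.24 × 1.57 = 3.517 m²
P = b + 2y = 2.24 + 2×1.57 = 5.380 m
R = A/P = 3.517/5.380 = 0.6537 m
S = (Q·n / (1·A·R^(2/3)))² = (4.11×0.044 / (1×3.517×0.7532))² = 0.004661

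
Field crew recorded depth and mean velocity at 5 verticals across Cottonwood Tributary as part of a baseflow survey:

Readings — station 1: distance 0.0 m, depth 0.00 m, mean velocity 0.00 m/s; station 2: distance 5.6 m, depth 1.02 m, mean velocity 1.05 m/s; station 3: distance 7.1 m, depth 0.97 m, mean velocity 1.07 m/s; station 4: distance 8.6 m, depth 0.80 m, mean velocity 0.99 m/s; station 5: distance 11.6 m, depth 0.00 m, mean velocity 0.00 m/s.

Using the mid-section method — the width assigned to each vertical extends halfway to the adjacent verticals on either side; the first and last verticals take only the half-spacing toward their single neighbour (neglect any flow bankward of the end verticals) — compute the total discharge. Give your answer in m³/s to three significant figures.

w_2 = (7.1 − 0.0)/2 = 3.55 m; q_2 = 1.05 × 1.02 × 3.55 = 3.802 m³/s
w_3 = (8.6 − 5.6)/2 = 1.5 m; q_3 = 1.07 × 0.97 × 1.5 = 1.557 m³/s
w_4 = (11.6 − 7.1)/2 = 2.25 m; q_4 = 0.99 × 0.80 × 2.25 = 1.782 m³/s
Stations 1, 5 contribute zero (depth or velocity is 0).
Q = Σ qᵢ = 7.141 m³/s

7.14 m³/s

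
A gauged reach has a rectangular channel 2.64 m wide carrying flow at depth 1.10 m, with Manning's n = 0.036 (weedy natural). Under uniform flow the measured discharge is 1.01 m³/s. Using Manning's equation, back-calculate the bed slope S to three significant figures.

0.000310

A = b·y = 2.64 × 1.10 = 2.904 m²
P = b + 2y = 2.64 + 2×1.10 = 4.840 m
R = A/P = 2.904/4.840 = 0.6000 m
S = (Q·n / (1·A·R^(2/3)))² = (1.01×0.036 / (1×2.904×0.7114))² = 0.0003098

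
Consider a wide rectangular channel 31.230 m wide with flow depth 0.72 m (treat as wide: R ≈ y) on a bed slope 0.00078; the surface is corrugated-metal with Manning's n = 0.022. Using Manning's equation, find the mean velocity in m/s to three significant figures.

A = b·y = 31.230 × 0.72 = 22.49 m²
Wide channel: R ≈ y = 0.72 m
Q = (1/n)·A·R^(2/3)·S^(1/2) = (1/0.022) × 22.49 × 0.7200^(2/3) × 0.00078^(1/2) = 22.93 m³/s
V = Q/A = 22.93/22.49 = 1.020 m/s

1.02 m/s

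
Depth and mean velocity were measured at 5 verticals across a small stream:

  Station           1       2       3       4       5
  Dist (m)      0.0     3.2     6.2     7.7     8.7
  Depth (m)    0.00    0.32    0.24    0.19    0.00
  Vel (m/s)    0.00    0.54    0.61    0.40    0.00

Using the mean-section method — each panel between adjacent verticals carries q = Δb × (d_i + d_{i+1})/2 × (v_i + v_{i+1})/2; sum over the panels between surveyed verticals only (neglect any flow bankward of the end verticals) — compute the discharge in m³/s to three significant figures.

0.803 m³/s

Panel 1-2: Δb = 3.2 m, d̄ = (0.00+0.32)/2 = 0.16, v̄ = (0.00+0.54)/2 = 0.27 → q = 3.2×0.16×0.27 = 0.1382 m³/s
Panel 2-3: Δb = 3 m, d̄ = (0.32+0.24)/2 = 0.28, v̄ = (0.54+0.61)/2 = 0.575 → q = 3×0.28×0.575 = 0.4830 m³/s
Panel 3-4: Δb = 1.5 m, d̄ = (0.24+0.19)/2 = 0.215, v̄ = (0.61+0.40)/2 = 0.505 → q = 1.5×0.215×0.505 = 0.1629 m³/s
Panel 4-5: Δb = 1 m, d̄ = (0.19+0.00)/2 = 0.095, v̄ = (0.40+0.00)/2 = 0.2 → q = 1×0.095×0.2 = 0.01900 m³/s
Q = Σ q = 0.8031 m³/s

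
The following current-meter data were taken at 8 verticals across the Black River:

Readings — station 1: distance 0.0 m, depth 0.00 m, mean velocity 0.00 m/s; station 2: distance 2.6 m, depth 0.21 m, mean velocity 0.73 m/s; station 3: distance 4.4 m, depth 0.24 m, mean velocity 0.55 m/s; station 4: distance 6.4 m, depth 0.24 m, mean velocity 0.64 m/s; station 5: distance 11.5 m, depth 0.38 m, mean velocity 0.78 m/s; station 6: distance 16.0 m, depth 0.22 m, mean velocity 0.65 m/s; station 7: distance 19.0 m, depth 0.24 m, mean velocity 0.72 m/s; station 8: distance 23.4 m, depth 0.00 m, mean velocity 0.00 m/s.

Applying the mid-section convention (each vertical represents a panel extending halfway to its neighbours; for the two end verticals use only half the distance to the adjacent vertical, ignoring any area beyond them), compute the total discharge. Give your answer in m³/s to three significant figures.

3.73 m³/s

w_2 = (4.4 − 0.0)/2 = 2.2 m; q_2 = 0.73 × 0.21 × 2.2 = 0.3373 m³/s
w_3 = (6.4 − 2.6)/2 = 1.9 m; q_3 = 0.55 × 0.24 × 1.9 = 0.2508 m³/s
w_4 = (11.5 − 4.4)/2 = 3.55 m; q_4 = 0.64 × 0.24 × 3.55 = 0.5453 m³/s
w_5 = (16.0 − 6.4)/2 = 4.8 m; q_5 = 0.78 × 0.38 × 4.8 = 1.423 m³/s
w_6 = (19.0 − 11.5)/2 = 3.75 m; q_6 = 0.65 × 0.22 × 3.75 = 0.5363 m³/s
w_7 = (23.4 − 16.0)/2 = 3.7 m; q_7 = 0.72 × 0.24 × 3.7 = 0.6394 m³/s
Stations 1, 8 contribute zero (depth or velocity is 0).
Q = Σ qᵢ = 3.732 m³/s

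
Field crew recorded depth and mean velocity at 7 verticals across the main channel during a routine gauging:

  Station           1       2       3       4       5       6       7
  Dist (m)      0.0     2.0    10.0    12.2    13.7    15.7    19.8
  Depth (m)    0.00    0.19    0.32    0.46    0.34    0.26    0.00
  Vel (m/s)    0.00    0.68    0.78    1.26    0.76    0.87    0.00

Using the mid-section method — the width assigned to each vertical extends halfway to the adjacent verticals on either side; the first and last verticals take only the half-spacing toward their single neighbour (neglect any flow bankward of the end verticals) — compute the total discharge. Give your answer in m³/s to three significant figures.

w_2 = (10.0 − 0.0)/2 = 5 m; q_2 = 0.68 × 0.19 × 5 = 0.6460 m³/s
w_3 = (12.2 − 2.0)/2 = 5.1 m; q_3 = 0.78 × 0.32 × 5.1 = 1.273 m³/s
w_4 = (13.7 − 10.0)/2 = 1.85 m; q_4 = 1.26 × 0.46 × 1.85 = 1.072 m³/s
w_5 = (15.7 − 12.2)/2 = 1.75 m; q_5 = 0.76 × 0.34 × 1.75 = 0.4522 m³/s
w_6 = (19.8 − 13.7)/2 = 3.05 m; q_6 = 0.87 × 0.26 × 3.05 = 0.6899 m³/s
Stations 1, 7 contribute zero (depth or velocity is 0).
Q = Σ qᵢ = 4.133 m³/s

4.13 m³/s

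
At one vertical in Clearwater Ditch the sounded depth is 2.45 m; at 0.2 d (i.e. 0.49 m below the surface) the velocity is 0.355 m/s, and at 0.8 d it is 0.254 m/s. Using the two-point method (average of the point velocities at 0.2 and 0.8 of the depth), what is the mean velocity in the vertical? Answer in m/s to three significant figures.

0.305 m/s

v̄ = (0.355 + 0.254) / 2 = 0.3045 m/s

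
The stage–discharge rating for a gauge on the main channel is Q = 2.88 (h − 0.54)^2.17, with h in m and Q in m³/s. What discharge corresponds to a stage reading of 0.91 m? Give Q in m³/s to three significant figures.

0.333 m³/s

Q = 2.88 × (0.91 − 0.54)^2.17 = 2.88 × 0.37^2.17 = 0.3330 m³/s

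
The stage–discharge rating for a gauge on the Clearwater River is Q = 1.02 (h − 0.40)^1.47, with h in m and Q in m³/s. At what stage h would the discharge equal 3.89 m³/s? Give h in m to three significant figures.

2.89 m

h − h₀ = (Q/C)^(1/b) = (3.89/1.02)^(1/1.47) = 2.486 m
h = 0.40 + 2.486 = 2.886 m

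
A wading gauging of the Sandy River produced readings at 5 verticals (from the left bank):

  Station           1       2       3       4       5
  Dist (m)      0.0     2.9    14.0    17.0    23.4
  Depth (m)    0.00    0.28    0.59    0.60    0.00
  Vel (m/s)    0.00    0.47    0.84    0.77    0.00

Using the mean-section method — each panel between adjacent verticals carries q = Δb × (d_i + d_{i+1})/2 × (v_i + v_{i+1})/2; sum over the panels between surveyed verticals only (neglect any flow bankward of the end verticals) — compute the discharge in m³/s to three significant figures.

Panel 1-2: Δb = 2.9 m, d̄ = (0.00+0.28)/2 = 0.14, v̄ = (0.00+0.47)/2 = 0.235 → q = 2.9×0.14×0.235 = 0.09541 m³/s
Panel 2-3: Δb = 11.1 m, d̄ = (0.28+0.59)/2 = 0.435, v̄ = (0.47+0.84)/2 = 0.655 → q = 11.1×0.435×0.655 = 3.163 m³/s
Panel 3-4: Δb = 3 m, d̄ = (0.59+0.60)/2 = 0.595, v̄ = (0.84+0.77)/2 = 0.805 → q = 3×0.595×0.805 = 1.437 m³/s
Panel 4-5: Δb = 6.4 m, d̄ = (0.60+0.00)/2 = 0.3, v̄ = (0.77+0.00)/2 = 0.385 → q = 6.4×0.3×0.385 = 0.7392 m³/s
Q = Σ q = 5.434 m³/s

5.43 m³/s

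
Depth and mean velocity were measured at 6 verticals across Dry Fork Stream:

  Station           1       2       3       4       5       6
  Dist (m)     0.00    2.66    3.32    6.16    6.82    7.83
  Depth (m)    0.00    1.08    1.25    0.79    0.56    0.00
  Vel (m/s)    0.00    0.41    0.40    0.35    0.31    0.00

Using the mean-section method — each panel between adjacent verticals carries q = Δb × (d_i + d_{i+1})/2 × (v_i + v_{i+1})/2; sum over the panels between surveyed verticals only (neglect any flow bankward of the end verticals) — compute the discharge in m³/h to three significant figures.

Panel 1-2: Δb = 2.66 m, d̄ = (0.00+1.08)/2 = 0.54, v̄ = (0.00+0.41)/2 = 0.205 → q = 2.66×0.54×0.205 = 0.2945 m³/s
Panel 2-3: Δb = 0.66 m, d̄ = (1.08+1.25)/2 = 1.165, v̄ = (0.41+0.40)/2 = 0.405 → q = 0.66×1.165×0.405 = 0.3114 m³/s
Panel 3-4: Δb = 2.84 m, d̄ = (1.25+0.79)/2 = 1.02, v̄ = (0.40+0.35)/2 = 0.375 → q = 2.84×1.02×0.375 = 1.086 m³/s
Panel 4-5: Δb = 0.66 m, d̄ = (0.79+0.56)/2 = 0.675, v̄ = (0.35+0.31)/2 = 0.33 → q = 0.66×0.675×0.33 = 0.1470 m³/s
Panel 5-6: Δb = 1.01 m, d̄ = (0.56+0.00)/2 = 0.28, v̄ = (0.31+0.00)/2 = 0.155 → q = 1.01×0.28×0.155 = 0.04383 m³/s
Q = Σ q = 1.883 m³/s
= 1.883 × 3600 = 6779 m³/h

6780 m³/h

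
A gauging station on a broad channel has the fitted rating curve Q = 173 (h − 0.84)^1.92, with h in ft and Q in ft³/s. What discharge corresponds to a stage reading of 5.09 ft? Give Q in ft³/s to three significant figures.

Q = 173 × (5.09 − 0.84)^1.92 = 173 × 4.25^1.92 = 2783 ft³/s

2780 ft³/s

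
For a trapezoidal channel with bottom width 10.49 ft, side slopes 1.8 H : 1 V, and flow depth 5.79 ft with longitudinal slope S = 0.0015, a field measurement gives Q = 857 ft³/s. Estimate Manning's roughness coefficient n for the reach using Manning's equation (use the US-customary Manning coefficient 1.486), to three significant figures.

A = (b + z·y)·y = (10.49 + 1.8×5.79)×5.79 = 121.1 ft²
P = b + 2y√(1+z²) = 10.49 + 2×5.79×√(1+1.8²) = 34.33 ft
R = A/P = 121.1/34.33 = 3.526 ft
n = (1.486/Q)·A·R^(2/3)·S^(1/2) = (1.486/857) × 121.1 × 2.317 × 0.03873 = 0.01884

0.0188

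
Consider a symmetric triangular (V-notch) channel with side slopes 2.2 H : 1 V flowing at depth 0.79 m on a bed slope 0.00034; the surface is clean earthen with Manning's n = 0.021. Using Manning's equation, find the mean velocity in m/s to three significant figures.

0.444 m/s

A = z·y² = 2.2×0.79² = 1.373 m²
P = 2y√(1+z²) = 2×0.79×√(1+2.2²) = 3.818 m
R = A/P = 1.373/3.818 = 0.3596 m
Q = (1/n)·A·R^(2/3)·S^(1/2) = (1/0.021) × 1.373 × 0.3596^(2/3) × 0.00034^(1/2) = 0.6096 m³/s
V = Q/A = 0.6096/1.373 = 0.4440 m/s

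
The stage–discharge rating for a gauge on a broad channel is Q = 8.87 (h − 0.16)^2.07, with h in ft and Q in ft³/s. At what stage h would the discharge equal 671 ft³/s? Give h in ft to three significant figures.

8.24 ft

h − h₀ = (Q/C)^(1/b) = (671/8.87)^(1/2.07) = 8.084 ft
h = 0.16 + 8.084 = 8.244 ft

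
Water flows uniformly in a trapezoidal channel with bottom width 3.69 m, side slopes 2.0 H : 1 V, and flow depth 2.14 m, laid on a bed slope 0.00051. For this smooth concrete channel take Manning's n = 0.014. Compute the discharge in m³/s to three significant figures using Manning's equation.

32.5 m³/s

A = (b + z·y)·y = (3.69 + 2.0×2.14)×2.14 = 17.06 m²
P = b + 2y√(1+z²) = 3.69 + 2×2.14×√(1+2.0²) = 13.26 m
R = A/P = 17.06/13.26 = 1.286 m
Q = (1/n)·A·R^(2/3)·S^(1/2) = (1/0.014) × 17.06 × 1.286^(2/3) × 0.00051^(1/2) = 32.54 m³/s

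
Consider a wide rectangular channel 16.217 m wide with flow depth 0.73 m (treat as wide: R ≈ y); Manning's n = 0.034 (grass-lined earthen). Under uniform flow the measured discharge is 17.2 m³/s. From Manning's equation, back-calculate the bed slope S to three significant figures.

0.00371

A = b·y = 16.217 × 0.73 = 11.84 m²
Wide channel: R ≈ y = 0.73 m
S = (Q·n / (1·A·R^(2/3)))² = (17.2×0.034 / (1×11.84×0.8107))² = 0.003712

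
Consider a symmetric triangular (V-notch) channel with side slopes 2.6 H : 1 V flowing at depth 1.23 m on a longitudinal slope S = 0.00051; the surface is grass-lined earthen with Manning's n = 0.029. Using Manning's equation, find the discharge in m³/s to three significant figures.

A = z·y² = 2.6×1.23² = 3.934 m²
P = 2y√(1+z²) = 2×1.23×√(1+2.6²) = 6.853 m
R = A/P = 3.934/6.853 = 0.5740 m
Q = (1/n)·A·R^(2/3)·S^(1/2) = (1/0.029) × 3.934 × 0.5740^(2/3) × 0.00051^(1/2) = 2.116 m³/s

2.12 m³/s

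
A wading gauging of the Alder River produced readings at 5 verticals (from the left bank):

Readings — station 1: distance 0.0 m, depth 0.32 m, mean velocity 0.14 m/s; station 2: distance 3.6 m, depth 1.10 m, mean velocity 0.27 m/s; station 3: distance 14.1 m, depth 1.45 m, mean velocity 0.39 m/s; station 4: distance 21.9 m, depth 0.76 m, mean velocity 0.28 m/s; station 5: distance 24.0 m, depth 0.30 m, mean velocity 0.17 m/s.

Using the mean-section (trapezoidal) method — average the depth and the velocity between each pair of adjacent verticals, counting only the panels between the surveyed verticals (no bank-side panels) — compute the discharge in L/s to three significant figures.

8080 L/s

Panel 1-2: Δb = 3.6 m, d̄ = (0.32+1.10)/2 = 0.71, v̄ = (0.14+0.27)/2 = 0.205 → q = 3.6×0.71×0.205 = 0.5240 m³/s
Panel 2-3: Δb = 10.5 m, d̄ = (1.10+1.45)/2 = 1.275, v̄ = (0.27+0.39)/2 = 0.33 → q = 10.5×1.275×0.33 = 4.418 m³/s
Panel 3-4: Δb = 7.8 m, d̄ = (1.45+0.76)/2 = 1.105, v̄ = (0.39+0.28)/2 = 0.335 → q = 7.8×1.105×0.335 = 2.887 m³/s
Panel 4-5: Δb = 2.1 m, d̄ = (0.76+0.30)/2 = 0.53, v̄ = (0.28+0.17)/2 = 0.225 → q = 2.1×0.53×0.225 = 0.2504 m³/s
Q = Σ q = 8.080 m³/s
= 8.080 × 1000 = 8080 L/s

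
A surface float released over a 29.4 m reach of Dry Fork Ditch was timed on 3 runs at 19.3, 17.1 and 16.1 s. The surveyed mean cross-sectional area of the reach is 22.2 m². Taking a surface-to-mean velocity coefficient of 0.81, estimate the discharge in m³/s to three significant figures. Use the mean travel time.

30.2 m³/s

t̄ = (19.3 + 17.1 + 16.1) / 3 = 17.5 s
v_surface = L / t̄ = 29.4 / 17.5 = 1.680 m/s
v_mean = 0.81 × 1.680 = 1.361 m/s
Q = A × v_mean = 22.2 × 1.361 = 30.21 m³/s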